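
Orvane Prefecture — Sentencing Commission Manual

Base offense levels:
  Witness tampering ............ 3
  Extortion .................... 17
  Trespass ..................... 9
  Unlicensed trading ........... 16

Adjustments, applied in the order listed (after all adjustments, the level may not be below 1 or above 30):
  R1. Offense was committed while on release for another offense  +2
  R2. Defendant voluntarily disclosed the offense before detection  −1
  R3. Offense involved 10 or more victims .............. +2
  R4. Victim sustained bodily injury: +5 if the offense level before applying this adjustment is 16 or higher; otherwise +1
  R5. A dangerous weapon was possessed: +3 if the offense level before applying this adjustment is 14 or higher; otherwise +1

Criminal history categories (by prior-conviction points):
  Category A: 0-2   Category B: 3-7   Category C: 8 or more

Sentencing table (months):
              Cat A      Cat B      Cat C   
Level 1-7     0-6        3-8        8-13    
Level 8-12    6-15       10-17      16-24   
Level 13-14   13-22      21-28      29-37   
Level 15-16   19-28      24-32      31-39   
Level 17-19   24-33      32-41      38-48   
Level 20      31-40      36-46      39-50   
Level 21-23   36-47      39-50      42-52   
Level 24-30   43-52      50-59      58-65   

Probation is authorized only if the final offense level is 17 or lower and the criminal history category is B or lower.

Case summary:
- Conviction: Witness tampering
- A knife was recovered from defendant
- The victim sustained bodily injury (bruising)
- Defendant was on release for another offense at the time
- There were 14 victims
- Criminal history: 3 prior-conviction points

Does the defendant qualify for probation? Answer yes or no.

Yes

Base offense level for witness tampering: 3.
R1 applies: 3 + 2 = 5.
R2 does not apply.
R3 applies: 5 + 2 = 7.
R4 applies (level before this adjustment is 7 < 16, so +1): 7 + 1 = 8.
R5 applies (level before this adjustment is 8 < 14, so +1): 8 + 1 = 9.
Final offense level: 9.
Criminal history: 3 prior points → Category B (3-7).
Level 9 falls in the 8-12 band.
Grid: Level 8-12 × Category B = 10-17 months.
Probation check: level 9 ≤ 17 and category B ≤ B → eligible.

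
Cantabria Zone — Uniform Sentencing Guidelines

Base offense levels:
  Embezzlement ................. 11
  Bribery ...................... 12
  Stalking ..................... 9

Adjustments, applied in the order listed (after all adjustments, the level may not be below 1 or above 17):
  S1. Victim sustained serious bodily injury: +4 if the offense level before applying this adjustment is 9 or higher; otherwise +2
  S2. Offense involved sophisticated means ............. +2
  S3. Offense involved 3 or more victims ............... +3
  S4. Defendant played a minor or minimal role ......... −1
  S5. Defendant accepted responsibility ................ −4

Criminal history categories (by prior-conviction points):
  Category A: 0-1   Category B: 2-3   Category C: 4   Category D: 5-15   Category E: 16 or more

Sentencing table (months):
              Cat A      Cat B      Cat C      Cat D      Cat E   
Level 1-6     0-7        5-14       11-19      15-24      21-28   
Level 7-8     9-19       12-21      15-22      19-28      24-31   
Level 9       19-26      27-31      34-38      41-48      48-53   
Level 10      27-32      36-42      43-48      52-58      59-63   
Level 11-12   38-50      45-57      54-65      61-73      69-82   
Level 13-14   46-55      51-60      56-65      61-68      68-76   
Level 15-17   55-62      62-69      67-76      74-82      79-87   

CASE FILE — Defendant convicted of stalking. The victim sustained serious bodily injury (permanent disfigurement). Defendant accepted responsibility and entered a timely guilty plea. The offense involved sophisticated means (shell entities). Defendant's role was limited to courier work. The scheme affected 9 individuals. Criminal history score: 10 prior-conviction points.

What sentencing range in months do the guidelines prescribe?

61-68 months

Base offense level for stalking: 9.
S1 applies (level before this adjustment is 9 ≥ 9, so +4): 9 + 4 = 13.
S2 applies: 13 + 2 = 15.
S3 applies: 15 + 3 = 18.
S4 applies: 18 − 1 = 17.
S5 applies: 17 − 4 = 13.
Final offense level: 13.
Criminal history: 10 prior points → Category D (5-15).
Level 13 falls in the 13-14 band.
Grid: Level 13-14 × Category D = 61-68 months.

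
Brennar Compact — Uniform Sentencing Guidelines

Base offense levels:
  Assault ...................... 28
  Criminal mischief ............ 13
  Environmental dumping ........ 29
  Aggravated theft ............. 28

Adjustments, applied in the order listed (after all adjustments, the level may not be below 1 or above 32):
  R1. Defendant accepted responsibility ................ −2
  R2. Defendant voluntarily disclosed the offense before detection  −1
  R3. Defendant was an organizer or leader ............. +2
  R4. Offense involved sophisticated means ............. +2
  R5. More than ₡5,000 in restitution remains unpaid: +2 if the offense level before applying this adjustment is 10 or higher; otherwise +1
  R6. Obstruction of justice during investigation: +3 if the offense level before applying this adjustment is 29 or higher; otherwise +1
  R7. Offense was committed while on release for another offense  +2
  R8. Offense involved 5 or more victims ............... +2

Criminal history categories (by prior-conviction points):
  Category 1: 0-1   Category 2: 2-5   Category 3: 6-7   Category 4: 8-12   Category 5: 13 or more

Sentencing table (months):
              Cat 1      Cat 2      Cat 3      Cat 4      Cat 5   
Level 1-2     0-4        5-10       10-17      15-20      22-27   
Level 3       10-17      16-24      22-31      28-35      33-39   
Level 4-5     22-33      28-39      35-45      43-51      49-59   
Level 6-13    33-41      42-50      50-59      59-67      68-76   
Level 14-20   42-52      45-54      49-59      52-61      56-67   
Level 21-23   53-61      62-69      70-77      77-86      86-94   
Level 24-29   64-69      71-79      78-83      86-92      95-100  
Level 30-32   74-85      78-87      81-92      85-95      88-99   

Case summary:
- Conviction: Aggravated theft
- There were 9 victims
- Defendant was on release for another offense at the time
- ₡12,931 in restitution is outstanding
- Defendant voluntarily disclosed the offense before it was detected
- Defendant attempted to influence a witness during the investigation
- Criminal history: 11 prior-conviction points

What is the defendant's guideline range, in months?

Base offense level for aggravated theft: 28.
R2 applies: 28 − 1 = 27.
R3 does not apply.
R5 applies (level before this adjustment is 27 ≥ 10, so +2): 27 + 2 = 29.
R6 applies (level before this adjustment is 29 ≥ 29, so +3): 29 + 3 = 32.
R7 applies: 32 + 2 = 34.
R8 applies: 34 + 2 = 36.
Level 36 exceeds the maximum of 32; capped at 32.
Final offense level: 32.
Criminal history: 11 prior points → Category 4 (8-12).
Level 32 falls in the 30-32 band.
Grid: Level 30-32 × Category 4 = 85-95 months.

85-95 months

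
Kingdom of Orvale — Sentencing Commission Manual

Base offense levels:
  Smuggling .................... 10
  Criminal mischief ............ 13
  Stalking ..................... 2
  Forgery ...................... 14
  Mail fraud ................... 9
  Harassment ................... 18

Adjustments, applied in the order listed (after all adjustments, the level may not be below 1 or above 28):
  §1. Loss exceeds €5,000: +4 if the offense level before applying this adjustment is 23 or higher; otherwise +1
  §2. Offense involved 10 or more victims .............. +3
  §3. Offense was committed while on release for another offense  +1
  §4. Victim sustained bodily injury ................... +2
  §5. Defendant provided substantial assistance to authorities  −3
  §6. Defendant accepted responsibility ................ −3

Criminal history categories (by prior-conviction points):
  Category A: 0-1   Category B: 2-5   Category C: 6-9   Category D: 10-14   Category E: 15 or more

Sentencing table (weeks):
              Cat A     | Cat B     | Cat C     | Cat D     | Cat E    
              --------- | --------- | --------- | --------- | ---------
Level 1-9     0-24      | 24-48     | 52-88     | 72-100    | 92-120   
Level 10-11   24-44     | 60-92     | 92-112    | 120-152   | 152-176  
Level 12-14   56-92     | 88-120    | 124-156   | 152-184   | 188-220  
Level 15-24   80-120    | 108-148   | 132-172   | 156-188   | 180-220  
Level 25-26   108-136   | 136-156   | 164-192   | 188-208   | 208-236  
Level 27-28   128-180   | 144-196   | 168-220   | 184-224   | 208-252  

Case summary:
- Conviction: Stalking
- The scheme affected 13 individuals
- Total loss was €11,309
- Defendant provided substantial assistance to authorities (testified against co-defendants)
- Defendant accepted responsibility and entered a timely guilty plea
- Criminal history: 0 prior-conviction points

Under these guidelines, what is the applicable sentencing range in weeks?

Base offense level for stalking: 2.
§1 applies (level before this adjustment is 2 < 23, so +1): 2 + 1 = 3.
§2 applies: 3 + 3 = 6.
§3 does not apply.
§5 applies: 6 − 3 = 3.
§6 applies: 3 − 3 = 0.
Level 0 is below the minimum of 1; floored at 1.
Final offense level: 1.
Criminal history: 0 prior points → Category A (0-1).
Level 1 falls in the 1-9 band.
Grid: Level 1-9 × Category A = 0-24 weeks.

0-24 weeks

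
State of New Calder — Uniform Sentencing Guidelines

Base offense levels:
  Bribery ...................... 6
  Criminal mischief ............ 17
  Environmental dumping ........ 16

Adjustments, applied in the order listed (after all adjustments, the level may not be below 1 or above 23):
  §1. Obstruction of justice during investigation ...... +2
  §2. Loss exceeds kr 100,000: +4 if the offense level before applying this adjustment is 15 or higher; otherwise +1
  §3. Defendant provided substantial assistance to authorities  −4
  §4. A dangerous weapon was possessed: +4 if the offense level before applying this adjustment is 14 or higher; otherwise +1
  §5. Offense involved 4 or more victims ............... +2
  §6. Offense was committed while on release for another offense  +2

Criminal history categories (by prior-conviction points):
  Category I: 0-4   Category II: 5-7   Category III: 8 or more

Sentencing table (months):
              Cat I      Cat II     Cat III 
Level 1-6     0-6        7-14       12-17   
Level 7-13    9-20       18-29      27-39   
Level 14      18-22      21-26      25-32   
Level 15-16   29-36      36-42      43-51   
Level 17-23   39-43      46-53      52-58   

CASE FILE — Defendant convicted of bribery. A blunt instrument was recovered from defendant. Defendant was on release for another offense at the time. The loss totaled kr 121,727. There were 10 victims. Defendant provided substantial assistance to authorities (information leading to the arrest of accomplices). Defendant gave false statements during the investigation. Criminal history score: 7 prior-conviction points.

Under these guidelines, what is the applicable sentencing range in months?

18-29 months

Base offense level for bribery: 6.
§1 applies: 6 + 2 = 8.
§2 applies (level before this adjustment is 8 < 15, so +1): 8 + 1 = 9.
§3 applies: 9 − 4 = 5.
§4 applies (level before this adjustment is 5 < 14, so +1): 5 + 1 = 6.
§5 applies: 6 + 2 = 8.
§6 applies: 8 + 2 = 10.
Final offense level: 10.
Criminal history: 7 prior points → Category II (5-7).
Level 10 falls in the 7-13 band.
Grid: Level 7-13 × Category II = 18-29 months.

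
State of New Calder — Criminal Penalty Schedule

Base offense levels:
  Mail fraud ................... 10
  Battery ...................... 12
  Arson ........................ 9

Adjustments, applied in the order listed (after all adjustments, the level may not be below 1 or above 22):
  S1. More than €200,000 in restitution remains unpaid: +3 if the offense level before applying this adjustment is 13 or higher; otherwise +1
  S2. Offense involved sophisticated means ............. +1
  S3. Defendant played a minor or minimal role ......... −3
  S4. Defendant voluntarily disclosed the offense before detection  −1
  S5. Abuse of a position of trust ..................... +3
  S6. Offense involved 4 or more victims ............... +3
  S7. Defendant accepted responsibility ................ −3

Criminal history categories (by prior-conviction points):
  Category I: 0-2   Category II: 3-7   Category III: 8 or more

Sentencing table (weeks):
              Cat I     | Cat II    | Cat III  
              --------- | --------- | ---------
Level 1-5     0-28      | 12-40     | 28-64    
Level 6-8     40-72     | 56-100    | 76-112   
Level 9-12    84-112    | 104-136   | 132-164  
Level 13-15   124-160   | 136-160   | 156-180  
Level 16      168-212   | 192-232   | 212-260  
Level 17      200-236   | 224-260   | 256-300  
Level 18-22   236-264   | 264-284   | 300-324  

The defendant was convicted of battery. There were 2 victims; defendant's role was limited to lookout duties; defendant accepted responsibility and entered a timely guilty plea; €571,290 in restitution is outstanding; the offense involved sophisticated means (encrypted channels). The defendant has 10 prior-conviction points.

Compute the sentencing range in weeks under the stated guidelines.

Base offense level for battery: 12.
S1 applies (level before this adjustment is 12 < 13, so +1): 12 + 1 = 13.
S2 applies: 13 + 1 = 14.
S3 applies: 14 − 3 = 11.
S5 does not apply.
S7 applies: 11 − 3 = 8.
Final offense level: 8.
Criminal history: 10 prior points → Category III (8+).
Level 8 falls in the 6-8 band.
Grid: Level 6-8 × Category III = 76-112 weeks.

76-112 weeks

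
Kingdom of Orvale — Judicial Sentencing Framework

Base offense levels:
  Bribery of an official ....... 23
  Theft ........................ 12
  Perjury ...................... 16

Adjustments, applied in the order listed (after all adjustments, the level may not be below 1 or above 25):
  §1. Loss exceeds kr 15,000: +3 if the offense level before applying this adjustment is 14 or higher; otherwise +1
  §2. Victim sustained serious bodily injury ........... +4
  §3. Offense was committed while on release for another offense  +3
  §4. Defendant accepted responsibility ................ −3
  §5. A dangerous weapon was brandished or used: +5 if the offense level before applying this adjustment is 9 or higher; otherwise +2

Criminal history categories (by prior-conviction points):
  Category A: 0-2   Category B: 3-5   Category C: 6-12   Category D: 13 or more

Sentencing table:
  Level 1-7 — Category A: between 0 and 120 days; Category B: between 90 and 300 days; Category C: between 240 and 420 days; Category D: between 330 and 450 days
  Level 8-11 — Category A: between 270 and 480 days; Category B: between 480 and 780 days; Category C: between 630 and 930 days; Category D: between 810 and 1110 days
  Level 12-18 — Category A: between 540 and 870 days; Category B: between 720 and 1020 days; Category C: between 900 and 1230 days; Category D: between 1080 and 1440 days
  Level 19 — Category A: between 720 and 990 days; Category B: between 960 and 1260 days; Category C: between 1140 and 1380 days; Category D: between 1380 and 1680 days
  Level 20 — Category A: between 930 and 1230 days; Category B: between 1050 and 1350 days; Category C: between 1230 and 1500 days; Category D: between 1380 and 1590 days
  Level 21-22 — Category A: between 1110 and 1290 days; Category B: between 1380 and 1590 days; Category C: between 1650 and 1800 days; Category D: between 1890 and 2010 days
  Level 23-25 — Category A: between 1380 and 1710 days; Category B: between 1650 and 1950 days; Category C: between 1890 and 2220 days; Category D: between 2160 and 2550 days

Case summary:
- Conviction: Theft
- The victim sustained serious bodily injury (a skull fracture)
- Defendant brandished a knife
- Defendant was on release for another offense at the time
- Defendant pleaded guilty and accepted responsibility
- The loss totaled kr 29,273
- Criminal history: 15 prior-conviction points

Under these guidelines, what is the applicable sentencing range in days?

Base offense level for theft: 12.
§1 applies (level before this adjustment is 12 < 14, so +1): 12 + 1 = 13.
§2 applies: 13 + 4 = 17.
§3 applies: 17 + 3 = 20.
§4 applies: 20 − 3 = 17.
§5 applies (level before this adjustment is 17 ≥ 9, so +5): 17 + 5 = 22.
Final offense level: 22.
Criminal history: 15 prior points → Category D (13+).
Level 22 falls in the 21-22 band.
Grid: Level 21-22 × Category D = 1890-2010 days.

1890-2010 days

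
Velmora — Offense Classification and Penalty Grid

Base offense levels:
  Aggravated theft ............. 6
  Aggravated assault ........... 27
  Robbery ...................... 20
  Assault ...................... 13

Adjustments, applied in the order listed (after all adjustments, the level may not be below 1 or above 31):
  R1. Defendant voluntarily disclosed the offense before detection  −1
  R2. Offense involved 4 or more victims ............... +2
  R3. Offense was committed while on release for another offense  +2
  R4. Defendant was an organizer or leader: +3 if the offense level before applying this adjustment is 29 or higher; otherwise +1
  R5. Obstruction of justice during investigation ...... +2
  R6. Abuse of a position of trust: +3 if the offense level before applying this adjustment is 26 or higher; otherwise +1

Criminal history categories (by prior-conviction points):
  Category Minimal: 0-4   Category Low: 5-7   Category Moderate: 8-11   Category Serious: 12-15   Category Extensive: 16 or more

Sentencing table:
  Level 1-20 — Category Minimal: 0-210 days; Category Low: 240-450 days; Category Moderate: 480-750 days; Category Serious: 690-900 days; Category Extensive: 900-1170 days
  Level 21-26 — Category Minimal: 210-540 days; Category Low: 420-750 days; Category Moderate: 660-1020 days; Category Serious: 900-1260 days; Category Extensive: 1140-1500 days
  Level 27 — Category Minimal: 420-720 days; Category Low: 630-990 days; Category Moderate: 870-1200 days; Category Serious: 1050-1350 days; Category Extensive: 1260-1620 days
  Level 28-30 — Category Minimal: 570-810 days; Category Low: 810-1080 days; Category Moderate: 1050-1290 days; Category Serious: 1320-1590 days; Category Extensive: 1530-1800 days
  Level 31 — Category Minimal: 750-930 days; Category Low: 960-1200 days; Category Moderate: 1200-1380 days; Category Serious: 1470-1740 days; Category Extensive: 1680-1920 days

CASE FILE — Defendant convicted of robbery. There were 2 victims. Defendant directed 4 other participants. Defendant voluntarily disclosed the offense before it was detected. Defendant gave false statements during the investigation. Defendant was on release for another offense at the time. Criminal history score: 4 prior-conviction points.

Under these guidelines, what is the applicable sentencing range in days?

210-540 days

Base offense level for robbery: 20.
R1 applies: 20 − 1 = 19.
R3 applies: 19 + 2 = 21.
R4 applies (level before this adjustment is 21 < 29, so +1): 21 + 1 = 22.
R5 applies: 22 + 2 = 24.
R6 does not apply.
Final offense level: 24.
Criminal history: 4 prior points → Category Minimal (0-4).
Level 24 falls in the 21-26 band.
Grid: Level 21-26 × Category Minimal = 210-540 days.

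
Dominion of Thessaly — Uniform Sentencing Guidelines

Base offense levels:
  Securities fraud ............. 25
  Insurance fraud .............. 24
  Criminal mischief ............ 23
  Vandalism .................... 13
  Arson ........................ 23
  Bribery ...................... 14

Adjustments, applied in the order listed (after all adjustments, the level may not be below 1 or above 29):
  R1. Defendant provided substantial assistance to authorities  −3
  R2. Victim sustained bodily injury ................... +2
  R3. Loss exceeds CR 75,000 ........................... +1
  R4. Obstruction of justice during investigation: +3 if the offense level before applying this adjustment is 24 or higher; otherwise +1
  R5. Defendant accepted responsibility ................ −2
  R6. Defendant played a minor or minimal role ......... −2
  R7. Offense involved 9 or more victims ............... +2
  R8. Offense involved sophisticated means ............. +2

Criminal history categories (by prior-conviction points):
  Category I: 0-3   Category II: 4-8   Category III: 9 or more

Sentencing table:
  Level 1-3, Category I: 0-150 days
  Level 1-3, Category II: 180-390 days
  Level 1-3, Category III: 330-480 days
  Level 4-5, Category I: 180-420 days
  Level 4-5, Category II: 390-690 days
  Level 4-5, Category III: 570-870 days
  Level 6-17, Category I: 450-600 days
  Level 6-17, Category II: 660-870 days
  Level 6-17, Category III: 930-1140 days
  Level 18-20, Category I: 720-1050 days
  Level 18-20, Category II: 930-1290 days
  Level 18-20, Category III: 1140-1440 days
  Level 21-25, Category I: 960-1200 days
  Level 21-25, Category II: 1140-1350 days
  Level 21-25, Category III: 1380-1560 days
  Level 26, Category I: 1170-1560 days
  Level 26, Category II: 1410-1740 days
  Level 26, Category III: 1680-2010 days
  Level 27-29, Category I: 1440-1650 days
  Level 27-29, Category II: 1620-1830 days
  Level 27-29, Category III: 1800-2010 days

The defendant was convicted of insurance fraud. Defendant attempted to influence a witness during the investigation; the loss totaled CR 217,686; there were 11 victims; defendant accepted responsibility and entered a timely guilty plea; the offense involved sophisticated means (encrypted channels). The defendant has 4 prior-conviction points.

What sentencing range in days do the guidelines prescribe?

Base offense level for insurance fraud: 24.
R3 applies: 24 + 1 = 25.
R4 applies (level before this adjustment is 25 ≥ 24, so +3): 25 + 3 = 28.
R5 applies: 28 − 2 = 26.
R7 applies: 26 + 2 = 28.
R8 applies: 28 + 2 = 30.
Level 30 exceeds the maximum of 29; capped at 29.
Final offense level: 29.
Criminal history: 4 prior points → Category II (4-8).
Level 29 falls in the 27-29 band.
Grid: Level 27-29 × Category II = 1620-1830 days.

1620-1830 days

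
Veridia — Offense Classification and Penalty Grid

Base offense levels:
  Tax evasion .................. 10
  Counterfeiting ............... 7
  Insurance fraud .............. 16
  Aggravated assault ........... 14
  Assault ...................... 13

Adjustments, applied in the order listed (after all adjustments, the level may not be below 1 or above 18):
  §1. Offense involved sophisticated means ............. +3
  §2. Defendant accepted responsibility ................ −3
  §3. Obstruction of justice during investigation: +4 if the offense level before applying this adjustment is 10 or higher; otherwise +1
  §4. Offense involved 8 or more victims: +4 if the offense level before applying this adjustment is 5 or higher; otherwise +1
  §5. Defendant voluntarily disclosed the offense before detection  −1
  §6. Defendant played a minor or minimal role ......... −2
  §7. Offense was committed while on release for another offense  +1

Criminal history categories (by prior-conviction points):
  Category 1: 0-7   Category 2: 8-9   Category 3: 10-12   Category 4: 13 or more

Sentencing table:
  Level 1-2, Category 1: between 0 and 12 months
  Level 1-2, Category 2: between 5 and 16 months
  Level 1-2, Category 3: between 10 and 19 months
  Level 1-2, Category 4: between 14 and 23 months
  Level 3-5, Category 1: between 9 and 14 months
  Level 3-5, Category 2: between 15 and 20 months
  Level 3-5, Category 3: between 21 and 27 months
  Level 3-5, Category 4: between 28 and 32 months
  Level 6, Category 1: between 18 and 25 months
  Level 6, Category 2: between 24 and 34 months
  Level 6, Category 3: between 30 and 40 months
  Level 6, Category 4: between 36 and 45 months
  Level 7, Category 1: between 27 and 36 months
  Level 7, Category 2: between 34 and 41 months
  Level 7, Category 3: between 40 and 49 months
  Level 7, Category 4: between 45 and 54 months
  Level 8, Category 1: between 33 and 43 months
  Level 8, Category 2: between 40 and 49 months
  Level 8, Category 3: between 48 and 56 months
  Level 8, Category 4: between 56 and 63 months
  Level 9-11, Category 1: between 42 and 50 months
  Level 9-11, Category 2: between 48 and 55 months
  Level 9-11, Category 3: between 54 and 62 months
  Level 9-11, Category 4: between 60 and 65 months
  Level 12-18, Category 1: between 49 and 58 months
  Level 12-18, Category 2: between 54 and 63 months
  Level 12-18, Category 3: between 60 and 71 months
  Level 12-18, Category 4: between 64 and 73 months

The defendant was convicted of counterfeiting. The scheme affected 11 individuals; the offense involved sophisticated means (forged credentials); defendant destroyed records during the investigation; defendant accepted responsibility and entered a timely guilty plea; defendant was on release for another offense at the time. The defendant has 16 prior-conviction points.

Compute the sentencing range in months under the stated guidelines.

64-73 months

Base offense level for counterfeiting: 7.
§1 applies: 7 + 3 = 10.
§2 applies: 10 − 3 = 7.
§3 applies (level before this adjustment is 7 < 10, so +1): 7 + 1 = 8.
§4 applies (level before this adjustment is 8 ≥ 5, so +4): 8 + 4 = 12.
§6 does not apply.
§7 applies: 12 + 1 = 13.
Final offense level: 13.
Criminal history: 16 prior points → Category 4 (13+).
Level 13 falls in the 12-18 band.
Grid: Level 12-18 × Category 4 = 64-73 months.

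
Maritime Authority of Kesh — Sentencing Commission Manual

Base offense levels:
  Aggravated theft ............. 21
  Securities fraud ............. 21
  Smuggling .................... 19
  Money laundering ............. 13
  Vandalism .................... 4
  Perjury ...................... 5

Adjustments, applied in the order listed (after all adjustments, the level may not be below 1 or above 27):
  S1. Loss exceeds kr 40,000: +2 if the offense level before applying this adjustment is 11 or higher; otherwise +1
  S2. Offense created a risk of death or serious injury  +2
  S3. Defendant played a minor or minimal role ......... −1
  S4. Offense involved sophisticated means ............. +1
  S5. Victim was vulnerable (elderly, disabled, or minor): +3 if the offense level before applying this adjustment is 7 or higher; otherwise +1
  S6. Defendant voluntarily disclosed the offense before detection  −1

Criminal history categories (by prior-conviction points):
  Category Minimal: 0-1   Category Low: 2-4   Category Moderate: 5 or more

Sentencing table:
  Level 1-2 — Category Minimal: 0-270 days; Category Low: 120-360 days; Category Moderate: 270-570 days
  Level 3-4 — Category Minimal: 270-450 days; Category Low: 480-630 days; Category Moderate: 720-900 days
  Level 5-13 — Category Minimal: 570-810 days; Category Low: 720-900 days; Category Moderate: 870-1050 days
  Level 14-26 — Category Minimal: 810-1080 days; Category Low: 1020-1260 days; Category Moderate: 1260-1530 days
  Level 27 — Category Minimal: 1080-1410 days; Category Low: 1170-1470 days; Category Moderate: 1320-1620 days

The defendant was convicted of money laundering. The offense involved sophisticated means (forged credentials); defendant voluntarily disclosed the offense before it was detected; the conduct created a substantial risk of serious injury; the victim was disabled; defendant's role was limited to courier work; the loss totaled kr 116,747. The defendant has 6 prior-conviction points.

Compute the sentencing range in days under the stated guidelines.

1260-1530 days

Base offense level for money laundering: 13.
S1 applies (level before this adjustment is 13 ≥ 11, so +2): 13 + 2 = 15.
S2 applies: 15 + 2 = 17.
S3 applies: 17 − 1 = 16.
S4 applies: 16 + 1 = 17.
S5 applies (level before this adjustment is 17 ≥ 7, so +3): 17 + 3 = 20.
S6 applies: 20 − 1 = 19.
Final offense level: 19.
Criminal history: 6 prior points → Category Moderate (5+).
Level 19 falls in the 14-26 band.
Grid: Level 14-26 × Category Moderate = 1260-1530 days.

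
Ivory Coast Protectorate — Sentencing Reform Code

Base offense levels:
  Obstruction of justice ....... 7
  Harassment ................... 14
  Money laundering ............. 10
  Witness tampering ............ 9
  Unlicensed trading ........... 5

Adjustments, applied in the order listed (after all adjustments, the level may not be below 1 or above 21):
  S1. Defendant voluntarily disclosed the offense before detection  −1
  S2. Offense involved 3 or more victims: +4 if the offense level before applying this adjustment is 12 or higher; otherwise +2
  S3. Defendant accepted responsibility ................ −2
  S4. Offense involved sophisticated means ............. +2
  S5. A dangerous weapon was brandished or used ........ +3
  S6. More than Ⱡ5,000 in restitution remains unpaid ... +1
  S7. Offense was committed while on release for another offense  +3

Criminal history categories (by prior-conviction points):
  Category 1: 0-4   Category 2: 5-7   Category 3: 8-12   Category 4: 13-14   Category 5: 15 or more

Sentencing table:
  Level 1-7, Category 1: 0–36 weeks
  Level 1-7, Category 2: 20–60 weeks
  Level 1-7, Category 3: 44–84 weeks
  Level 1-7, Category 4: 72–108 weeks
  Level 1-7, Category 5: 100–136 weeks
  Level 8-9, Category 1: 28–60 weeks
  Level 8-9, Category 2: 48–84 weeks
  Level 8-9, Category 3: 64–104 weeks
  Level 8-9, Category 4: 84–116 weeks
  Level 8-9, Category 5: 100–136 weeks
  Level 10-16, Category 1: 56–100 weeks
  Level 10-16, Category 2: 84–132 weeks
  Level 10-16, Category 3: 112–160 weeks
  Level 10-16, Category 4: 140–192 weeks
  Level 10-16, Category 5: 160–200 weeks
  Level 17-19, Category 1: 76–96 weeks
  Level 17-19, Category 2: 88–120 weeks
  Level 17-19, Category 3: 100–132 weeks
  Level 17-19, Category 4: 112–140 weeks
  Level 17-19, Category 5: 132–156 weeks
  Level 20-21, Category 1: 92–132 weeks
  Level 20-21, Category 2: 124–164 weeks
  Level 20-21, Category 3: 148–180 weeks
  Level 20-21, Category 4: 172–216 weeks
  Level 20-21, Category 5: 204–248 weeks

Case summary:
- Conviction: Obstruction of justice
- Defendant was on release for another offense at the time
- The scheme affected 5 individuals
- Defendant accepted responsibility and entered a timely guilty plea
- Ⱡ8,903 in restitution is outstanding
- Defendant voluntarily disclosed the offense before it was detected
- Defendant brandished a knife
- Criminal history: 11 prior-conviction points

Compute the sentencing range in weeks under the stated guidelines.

Base offense level for obstruction of justice: 7.
S1 applies: 7 − 1 = 6.
S2 applies (level before this adjustment is 6 < 12, so +2): 6 + 2 = 8.
S3 applies: 8 − 2 = 6.
S5 applies: 6 + 3 = 9.
S6 applies: 9 + 1 = 10.
S7 applies: 10 + 3 = 13.
Final offense level: 13.
Criminal history: 11 prior points → Category 3 (8-12).
Level 13 falls in the 10-16 band.
Grid: Level 10-16 × Category 3 = 112-160 weeks.

112-160 weeks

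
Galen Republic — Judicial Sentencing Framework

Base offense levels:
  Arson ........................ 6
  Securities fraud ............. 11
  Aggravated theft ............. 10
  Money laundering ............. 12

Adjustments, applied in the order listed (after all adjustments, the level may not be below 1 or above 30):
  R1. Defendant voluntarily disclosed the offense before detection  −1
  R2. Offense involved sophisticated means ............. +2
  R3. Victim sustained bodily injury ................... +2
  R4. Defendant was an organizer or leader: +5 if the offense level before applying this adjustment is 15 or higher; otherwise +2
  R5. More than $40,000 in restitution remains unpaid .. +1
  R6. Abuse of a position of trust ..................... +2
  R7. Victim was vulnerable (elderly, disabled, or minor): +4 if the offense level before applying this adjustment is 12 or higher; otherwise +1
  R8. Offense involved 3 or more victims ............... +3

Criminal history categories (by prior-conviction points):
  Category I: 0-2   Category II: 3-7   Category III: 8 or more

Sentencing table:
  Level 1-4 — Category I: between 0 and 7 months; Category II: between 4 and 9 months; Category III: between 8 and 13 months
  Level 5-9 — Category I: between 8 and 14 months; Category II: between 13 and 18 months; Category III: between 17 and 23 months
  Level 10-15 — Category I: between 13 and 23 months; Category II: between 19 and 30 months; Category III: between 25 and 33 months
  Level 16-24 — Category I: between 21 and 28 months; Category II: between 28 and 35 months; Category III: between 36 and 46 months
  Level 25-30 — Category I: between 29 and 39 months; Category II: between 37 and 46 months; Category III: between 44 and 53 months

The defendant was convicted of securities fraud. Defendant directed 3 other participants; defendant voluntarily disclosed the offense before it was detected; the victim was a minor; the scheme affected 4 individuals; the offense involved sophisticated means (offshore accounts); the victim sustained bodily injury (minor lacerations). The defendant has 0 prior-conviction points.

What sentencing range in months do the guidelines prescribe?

21-28 months

Base offense level for securities fraud: 11.
R1 applies: 11 − 1 = 10.
R2 applies: 10 + 2 = 12.
R3 applies: 12 + 2 = 14.
R4 applies (level before this adjustment is 14 < 15, so +2): 14 + 2 = 16.
R5 does not apply.
R7 applies (level before this adjustment is 16 ≥ 12, so +4): 16 + 4 = 20.
R8 applies: 20 + 3 = 23.
Final offense level: 23.
Criminal history: 0 prior points → Category I (0-2).
Level 23 falls in the 16-24 band.
Grid: Level 16-24 × Category I = 21-28 months.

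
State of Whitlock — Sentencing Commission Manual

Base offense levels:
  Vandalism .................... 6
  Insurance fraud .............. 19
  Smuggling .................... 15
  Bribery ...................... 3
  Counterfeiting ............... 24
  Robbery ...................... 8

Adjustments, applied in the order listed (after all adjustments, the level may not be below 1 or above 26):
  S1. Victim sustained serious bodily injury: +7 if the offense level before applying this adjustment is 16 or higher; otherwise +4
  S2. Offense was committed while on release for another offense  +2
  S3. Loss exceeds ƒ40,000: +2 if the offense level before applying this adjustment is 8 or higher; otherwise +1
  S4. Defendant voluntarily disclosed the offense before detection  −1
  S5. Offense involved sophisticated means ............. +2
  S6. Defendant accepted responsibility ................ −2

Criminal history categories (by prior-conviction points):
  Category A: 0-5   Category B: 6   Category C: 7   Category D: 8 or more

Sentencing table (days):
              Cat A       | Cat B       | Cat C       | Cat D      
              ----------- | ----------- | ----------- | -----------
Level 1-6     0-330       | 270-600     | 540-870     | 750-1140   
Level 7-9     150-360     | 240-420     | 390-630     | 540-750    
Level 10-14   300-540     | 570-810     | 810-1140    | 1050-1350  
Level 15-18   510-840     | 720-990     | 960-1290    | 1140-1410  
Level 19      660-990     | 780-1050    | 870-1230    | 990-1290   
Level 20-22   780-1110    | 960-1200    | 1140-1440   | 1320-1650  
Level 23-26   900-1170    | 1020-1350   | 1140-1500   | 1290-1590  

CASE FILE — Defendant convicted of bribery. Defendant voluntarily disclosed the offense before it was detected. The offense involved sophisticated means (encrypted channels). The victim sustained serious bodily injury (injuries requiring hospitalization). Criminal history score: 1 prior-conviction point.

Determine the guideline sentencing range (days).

150-360 days

Base offense level for bribery: 3.
S1 applies (level before this adjustment is 3 < 16, so +4): 3 + 4 = 7.
S3 does not apply.
S4 applies: 7 − 1 = 6.
S5 applies: 6 + 2 = 8.
S6 does not apply.
Final offense level: 8.
Criminal history: 1 prior point → Category A (0-5).
Level 8 falls in the 7-9 band.
Grid: Level 7-9 × Category A = 150-360 days.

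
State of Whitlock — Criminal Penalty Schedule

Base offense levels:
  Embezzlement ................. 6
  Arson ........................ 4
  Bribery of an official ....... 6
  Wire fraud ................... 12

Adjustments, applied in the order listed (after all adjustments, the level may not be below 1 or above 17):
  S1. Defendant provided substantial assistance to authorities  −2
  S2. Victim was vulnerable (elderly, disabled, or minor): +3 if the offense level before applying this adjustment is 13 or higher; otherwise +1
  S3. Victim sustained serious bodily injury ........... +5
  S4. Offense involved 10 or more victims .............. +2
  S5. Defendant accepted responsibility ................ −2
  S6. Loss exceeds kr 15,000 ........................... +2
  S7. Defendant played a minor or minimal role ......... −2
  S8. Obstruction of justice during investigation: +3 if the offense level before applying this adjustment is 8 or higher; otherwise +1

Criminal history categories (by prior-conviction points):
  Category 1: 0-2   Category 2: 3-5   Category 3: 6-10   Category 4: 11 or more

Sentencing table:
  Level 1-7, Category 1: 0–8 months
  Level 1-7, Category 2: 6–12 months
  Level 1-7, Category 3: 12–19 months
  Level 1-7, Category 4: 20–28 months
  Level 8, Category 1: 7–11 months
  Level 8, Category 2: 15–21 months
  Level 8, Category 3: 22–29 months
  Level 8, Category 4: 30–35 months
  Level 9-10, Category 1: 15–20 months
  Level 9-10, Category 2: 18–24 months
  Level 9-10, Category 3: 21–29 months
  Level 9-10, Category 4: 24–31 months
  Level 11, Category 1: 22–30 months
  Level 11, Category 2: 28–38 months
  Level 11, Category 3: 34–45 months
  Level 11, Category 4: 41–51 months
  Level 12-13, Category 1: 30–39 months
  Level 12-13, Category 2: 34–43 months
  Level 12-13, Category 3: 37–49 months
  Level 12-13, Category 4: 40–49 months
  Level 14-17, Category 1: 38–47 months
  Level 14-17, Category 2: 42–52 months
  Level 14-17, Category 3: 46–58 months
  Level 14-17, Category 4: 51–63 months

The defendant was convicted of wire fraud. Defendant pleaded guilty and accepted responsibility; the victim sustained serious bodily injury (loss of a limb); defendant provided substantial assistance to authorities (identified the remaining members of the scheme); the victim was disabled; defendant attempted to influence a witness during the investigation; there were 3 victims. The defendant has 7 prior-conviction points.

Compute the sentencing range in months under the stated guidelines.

Base offense level for wire fraud: 12.
S1 applies: 12 − 2 = 10.
S2 applies (level before this adjustment is 10 < 13, so +1): 10 + 1 = 11.
S3 applies: 11 + 5 = 16.
S4 does not apply.
S5 applies: 16 − 2 = 14.
S7 does not apply.
S8 applies (level before this adjustment is 14 ≥ 8, so +3): 14 + 3 = 17.
Final offense level: 17.
Criminal history: 7 prior points → Category 3 (6-10).
Level 17 falls in the 14-17 band.
Grid: Level 14-17 × Category 3 = 46-58 months.

46-58 months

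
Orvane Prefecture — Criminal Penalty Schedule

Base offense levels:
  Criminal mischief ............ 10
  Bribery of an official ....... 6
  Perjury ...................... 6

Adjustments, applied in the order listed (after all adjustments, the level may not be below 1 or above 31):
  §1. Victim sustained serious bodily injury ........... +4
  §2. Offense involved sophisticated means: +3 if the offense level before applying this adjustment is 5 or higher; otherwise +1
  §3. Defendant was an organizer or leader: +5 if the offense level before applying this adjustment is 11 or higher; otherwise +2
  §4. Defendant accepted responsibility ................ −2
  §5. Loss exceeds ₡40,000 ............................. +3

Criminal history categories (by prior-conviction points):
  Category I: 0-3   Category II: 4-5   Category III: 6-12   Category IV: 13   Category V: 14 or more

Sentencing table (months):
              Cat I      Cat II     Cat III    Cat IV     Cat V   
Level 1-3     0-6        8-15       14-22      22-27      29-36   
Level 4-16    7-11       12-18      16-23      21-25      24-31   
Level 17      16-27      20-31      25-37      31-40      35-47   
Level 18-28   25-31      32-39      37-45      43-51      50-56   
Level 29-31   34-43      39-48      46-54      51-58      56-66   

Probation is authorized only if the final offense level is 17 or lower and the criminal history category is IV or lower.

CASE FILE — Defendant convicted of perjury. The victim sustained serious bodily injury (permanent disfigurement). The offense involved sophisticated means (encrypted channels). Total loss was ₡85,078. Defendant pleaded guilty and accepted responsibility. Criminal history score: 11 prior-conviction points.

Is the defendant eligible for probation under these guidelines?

Yes

Base offense level for perjury: 6.
§1 applies: 6 + 4 = 10.
§2 applies (level before this adjustment is 10 ≥ 5, so +3): 10 + 3 = 13.
§4 applies: 13 − 2 = 11.
§5 applies: 11 + 3 = 14.
Final offense level: 14.
Criminal history: 11 prior points → Category III (6-12).
Level 14 falls in the 4-16 band.
Grid: Level 4-16 × Category III = 16-23 months.
Probation check: level 14 ≤ 17 and category III ≤ IV → eligible.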